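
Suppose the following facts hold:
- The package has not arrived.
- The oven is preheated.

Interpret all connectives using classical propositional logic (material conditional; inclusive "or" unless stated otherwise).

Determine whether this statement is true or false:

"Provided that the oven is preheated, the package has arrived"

Let K = "the oven is preheated" (T), U = "the package has arrived" (F).
In symbols: K -> U

K -> U = T -> F = F

false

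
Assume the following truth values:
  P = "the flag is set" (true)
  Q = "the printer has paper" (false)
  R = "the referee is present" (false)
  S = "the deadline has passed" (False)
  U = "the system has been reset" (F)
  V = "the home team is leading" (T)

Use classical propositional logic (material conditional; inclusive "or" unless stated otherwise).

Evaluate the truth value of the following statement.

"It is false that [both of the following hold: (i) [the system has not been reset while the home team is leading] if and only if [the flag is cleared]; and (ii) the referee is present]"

True

Values: U=F, V=T, P=T, R=F.
Parsed as ¬(((¬U ∧ V) ↔ ¬P) ∧ R)

¬U = ¬F = T
¬U ∧ V = T ∧ T = T
¬P = ¬T = F
(¬U ∧ V) ↔ ¬P = T ↔ F = F
((¬U ∧ V) ↔ ¬P) ∧ R = F ∧ F = F
¬(((¬U ∧ V) ↔ ¬P) ∧ R) = ¬F = T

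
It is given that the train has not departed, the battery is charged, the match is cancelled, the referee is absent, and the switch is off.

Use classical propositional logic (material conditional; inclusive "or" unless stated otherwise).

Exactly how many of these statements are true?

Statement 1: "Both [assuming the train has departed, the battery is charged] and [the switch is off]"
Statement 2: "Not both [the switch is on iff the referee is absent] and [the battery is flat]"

2

Let Q = "the train has departed" (False), G = "the battery is charged" (True), L = "the switch is on" (False), V = "the referee is present" (False).

Statement 1: In symbols: (Q -> G) and not L

Q -> G = False -> True = True
not L = not False = True
(Q -> G) and not L = True and True = True
Thus Statement 1 is true.

Statement 2: In symbols: (L iff not V) nand not G

not V = not False = True
L iff not V = False iff True = False
not G = not True = False
(L iff not V) nand not G = False nand False = True
So Statement 2 is true.

Count: 2.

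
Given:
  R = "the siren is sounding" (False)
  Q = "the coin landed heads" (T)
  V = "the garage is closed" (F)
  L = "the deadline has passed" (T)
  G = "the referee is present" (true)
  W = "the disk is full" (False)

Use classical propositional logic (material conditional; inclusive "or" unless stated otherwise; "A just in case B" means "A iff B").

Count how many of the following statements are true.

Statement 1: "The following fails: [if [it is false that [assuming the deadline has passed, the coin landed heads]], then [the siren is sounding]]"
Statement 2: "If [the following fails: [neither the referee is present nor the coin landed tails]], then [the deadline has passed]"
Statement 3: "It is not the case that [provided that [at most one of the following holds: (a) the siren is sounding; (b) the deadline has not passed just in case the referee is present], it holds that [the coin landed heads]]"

Statement 1: This is ~(~(L -> Q) -> R).

L -> Q = T -> T = T
~(L -> Q) = ~T = F
~(L -> Q) -> R = F -> F = T
~(~(L -> Q) -> R) = ~T = F
Thus Statement 1 is false.

Statement 2: Formalization: ~(G nor ~Q) -> L

~Q = ~T = F
G nor ~Q = T nor F = F
~(G nor ~Q) = ~F = T
~(G nor ~Q) -> L = T -> T = T
Thus Statement 2 is true.

Statement 3: In symbols: ~((R nand (~L <-> G)) -> Q)

~L = ~T = F
~L <-> G = F <-> T = F
R nand (~L <-> G) = F nand F = T
(R nand (~L <-> G)) -> Q = T -> T = T
~((R nand (~L <-> G)) -> Q) = ~T = F
Hence Statement 3 is false.

Count: 1.

1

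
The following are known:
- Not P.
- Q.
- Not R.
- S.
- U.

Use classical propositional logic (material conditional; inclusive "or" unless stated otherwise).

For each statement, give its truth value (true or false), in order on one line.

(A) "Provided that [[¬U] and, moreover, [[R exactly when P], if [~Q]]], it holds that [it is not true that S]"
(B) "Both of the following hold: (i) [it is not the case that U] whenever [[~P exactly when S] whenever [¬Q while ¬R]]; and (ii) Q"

(A) true / (B) false

(A): Formalization: (not U and (not Q -> (R iff P))) -> not S

not U = not True = False
not Q = not True = False
R iff P = False iff False = True
not Q -> (R iff P) = False -> True = True
not U and (not Q -> (R iff P)) = False and True = False
not S = not True = False
(not U and (not Q -> (R iff P))) -> not S = False -> False = True
So (A) is true.

(B): Formalization: (((not Q and not R) -> (not P iff S)) -> not U) and Q

not Q = not True = False
not R = not False = True
not Q and not R = False and True = False
not P = not False = True
not P iff S = True iff True = True
(not Q and not R) -> (not P iff S) = False -> True = True
not U = not True = False
((not Q and not R) -> (not P iff S)) -> not U = True -> False = False
(((not Q and not R) -> (not P iff S)) -> not U) and Q = False and True = False
Hence (B) is false.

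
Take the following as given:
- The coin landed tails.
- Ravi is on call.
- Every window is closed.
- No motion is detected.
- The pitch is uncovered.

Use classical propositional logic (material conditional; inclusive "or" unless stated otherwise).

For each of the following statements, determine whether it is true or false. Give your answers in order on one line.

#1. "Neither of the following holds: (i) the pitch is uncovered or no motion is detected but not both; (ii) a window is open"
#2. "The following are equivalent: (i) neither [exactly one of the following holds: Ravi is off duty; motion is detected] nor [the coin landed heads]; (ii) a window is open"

Let U = "the pitch is covered" (F), S = "motion is detected" (F), R = "a window is open" (F), Q = "Ravi is on call" (T), P = "the coin landed heads" (F).

#1: Formalization: (¬U ⊕ ¬S) ↓ R

¬U = ¬F = T
¬S = ¬F = T
¬U ⊕ ¬S = T ⊕ T = F
(¬U ⊕ ¬S) ↓ R = F ↓ F = T
Hence #1 is true.

#2: Formalization: ((¬Q ⊕ S) ↓ P) ↔ R

¬Q = ¬T = F
¬Q ⊕ S = F ⊕ F = F
(¬Q ⊕ S) ↓ P = F ↓ F = T
((¬Q ⊕ S) ↓ P) ↔ R = T ↔ F = F
Hence #2 is false.

#1 T / #2 F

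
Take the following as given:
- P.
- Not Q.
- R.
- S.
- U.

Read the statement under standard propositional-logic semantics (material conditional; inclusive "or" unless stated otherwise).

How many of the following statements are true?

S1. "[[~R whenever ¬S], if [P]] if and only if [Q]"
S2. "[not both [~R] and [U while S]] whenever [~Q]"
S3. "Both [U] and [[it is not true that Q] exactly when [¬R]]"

1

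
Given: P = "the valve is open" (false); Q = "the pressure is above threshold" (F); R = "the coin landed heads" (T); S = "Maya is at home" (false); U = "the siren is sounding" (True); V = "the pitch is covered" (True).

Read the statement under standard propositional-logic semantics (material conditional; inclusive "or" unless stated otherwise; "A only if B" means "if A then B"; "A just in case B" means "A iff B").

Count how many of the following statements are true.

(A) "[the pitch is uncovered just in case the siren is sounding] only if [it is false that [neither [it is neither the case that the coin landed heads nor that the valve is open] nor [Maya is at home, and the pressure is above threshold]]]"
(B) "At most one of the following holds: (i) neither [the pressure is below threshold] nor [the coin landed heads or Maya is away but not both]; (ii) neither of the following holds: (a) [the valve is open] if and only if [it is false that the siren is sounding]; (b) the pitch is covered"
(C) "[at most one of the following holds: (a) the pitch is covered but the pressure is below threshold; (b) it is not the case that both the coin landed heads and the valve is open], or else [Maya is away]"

(A): Formalization: (~V <-> U) -> ~((R nor P) nor (S & Q))

~V = ~T = F
~V <-> U = F <-> T = F
R nor P = T nor F = F
S & Q = F & F = F
(R nor P) nor (S & Q) = F nor F = T
~((R nor P) nor (S & Q)) = ~T = F
(~V <-> U) -> ~((R nor P) nor (S & Q)) = F -> F = T
Thus (A) is true.

(B): Parsed as (~Q nor (R xor ~S)) nand ((P <-> ~U) nor V)

~Q = ~F = T
~S = ~F = T
R xor ~S = T xor T = F
~Q nor (R xor ~S) = T nor F = F
~U = ~T = F
P <-> ~U = F <-> F = T
(P <-> ~U) nor V = T nor T = F
(~Q nor (R xor ~S)) nand ((P <-> ~U) nor V) = F nand F = T
Hence (B) is true.

(C): In symbols: ((V & ~Q) nand (R nand P)) | ~S

~Q = ~F = T
V & ~Q = T & T = T
R nand P = T nand F = T
(V & ~Q) nand (R nand P) = T nand T = F
~S = ~F = T
((V & ~Q) nand (R nand P)) | ~S = F | T = T
So (C) is true.

True statements: 3 ((A), (B), (C)).

3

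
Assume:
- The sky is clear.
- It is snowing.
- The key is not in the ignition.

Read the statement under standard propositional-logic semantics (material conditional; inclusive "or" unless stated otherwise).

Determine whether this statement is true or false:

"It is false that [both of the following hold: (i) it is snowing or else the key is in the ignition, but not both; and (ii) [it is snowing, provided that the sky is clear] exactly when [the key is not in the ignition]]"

False

Let Q = "it is snowing" (T), R = "the key is in the ignition" (F), P = "the sky is overcast" (F).
This is ¬((Q ⊕ R) ∧ ((¬P → Q) ↔ ¬R)).

Q ⊕ R = T ⊕ F = T
¬P = ¬F = T
¬P → Q = T → T = T
¬R = ¬F = T
(¬P → Q) ↔ ¬R = T ↔ T = T
(Q ⊕ R) ∧ ((¬P → Q) ↔ ¬R) = T ∧ T = T
¬((Q ⊕ R) ∧ ((¬P → Q) ↔ ¬R)) = ¬T = F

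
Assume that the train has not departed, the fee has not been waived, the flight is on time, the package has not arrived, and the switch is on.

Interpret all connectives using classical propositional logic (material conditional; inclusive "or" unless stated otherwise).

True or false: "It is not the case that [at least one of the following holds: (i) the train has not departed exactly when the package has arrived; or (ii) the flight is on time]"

false

Let K = "the train has departed" (F), W = "the package has arrived" (F), N = "the flight is delayed" (F).
Parsed as ¬((¬K ↔ W) ∨ ¬N)

¬K = ¬F = T
¬K ↔ W = T ↔ F = F
¬N = ¬F = T
(¬K ↔ W) ∨ ¬N = F ∨ T = T
¬((¬K ↔ W) ∨ ¬N) = ¬T = F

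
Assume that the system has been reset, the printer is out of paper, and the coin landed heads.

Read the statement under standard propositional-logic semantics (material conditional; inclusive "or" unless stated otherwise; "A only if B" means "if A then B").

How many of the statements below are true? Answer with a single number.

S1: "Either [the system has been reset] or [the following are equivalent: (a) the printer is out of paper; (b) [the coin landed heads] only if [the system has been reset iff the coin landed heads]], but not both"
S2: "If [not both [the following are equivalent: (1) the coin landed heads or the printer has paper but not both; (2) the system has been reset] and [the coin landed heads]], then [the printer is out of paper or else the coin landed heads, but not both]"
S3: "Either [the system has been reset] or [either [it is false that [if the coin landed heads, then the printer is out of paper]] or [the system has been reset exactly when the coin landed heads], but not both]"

Let P = "the system has been reset" (True), Q = "the printer has paper" (False), R = "the coin landed heads" (True).

S1: This is P xor (not Q iff (R -> (P iff R))).

not Q = not False = True
P iff R = True iff True = True
R -> (P iff R) = True -> True = True
not Q iff (R -> (P iff R)) = True iff True = True
P xor (not Q iff (R -> (P iff R))) = True xor True = False
Hence S1 is false.

S2: Parsed as (((R xor Q) iff P) nand R) -> (not Q xor R)

R xor Q = True xor False = True
(R xor Q) iff P = True iff True = True
((R xor Q) iff P) nand R = True nand True = False
not Q = not False = True
not Q xor R = True xor True = False
(((R xor Q) iff P) nand R) -> (not Q xor R) = False -> False = True
Hence S2 is true.

S3: This is P or (not (R -> not Q) xor (P iff R)).

not Q = not False = True
R -> not Q = True -> True = True
not (R -> not Q) = not True = False
P iff R = True iff True = True
not (R -> not Q) xor (P iff R) = False xor True = True
P or (not (R -> not Q) xor (P iff R)) = True or True = True
So S3 is true.

True statements: 2.

2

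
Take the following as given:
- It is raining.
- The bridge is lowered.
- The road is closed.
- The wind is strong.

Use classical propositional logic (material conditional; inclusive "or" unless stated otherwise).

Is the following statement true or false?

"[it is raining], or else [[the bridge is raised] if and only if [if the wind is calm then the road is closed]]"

True

Let M = "it is raining" (T), R = "the bridge is raised" (F), S = "the wind is strong" (T), L = "the road is closed" (T).
Parsed as M ∨ (R ↔ (¬S → L))

¬S = ¬T = F
¬S → L = F → T = T
R ↔ (¬S → L) = F ↔ T = F
M ∨ (R ↔ (¬S → L)) = T ∨ F = T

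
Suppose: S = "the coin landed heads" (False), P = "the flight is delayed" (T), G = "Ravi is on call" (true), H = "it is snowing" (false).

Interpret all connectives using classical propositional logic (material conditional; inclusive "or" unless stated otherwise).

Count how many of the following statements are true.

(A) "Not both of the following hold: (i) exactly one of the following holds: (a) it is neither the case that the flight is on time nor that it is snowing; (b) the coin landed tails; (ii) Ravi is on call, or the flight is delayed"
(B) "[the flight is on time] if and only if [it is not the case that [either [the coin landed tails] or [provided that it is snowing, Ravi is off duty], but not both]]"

1

(A): In symbols: ((¬P ↓ H) ⊕ ¬S) ↑ (G ∨ P)

¬P = ¬T = F
¬P ↓ H = F ↓ F = T
¬S = ¬F = T
(¬P ↓ H) ⊕ ¬S = T ⊕ T = F
G ∨ P = T ∨ T = T
((¬P ↓ H) ⊕ ¬S) ↑ (G ∨ P) = F ↑ T = T
Hence (A) is true.

(B): Parsed as ¬P ↔ ¬(¬S ⊕ (H → ¬G))

¬P = ¬T = F
¬S = ¬F = T
¬G = ¬T = F
H → ¬G = F → F = T
¬S ⊕ (H → ¬G) = T ⊕ T = F
¬(¬S ⊕ (H → ¬G)) = ¬F = T
¬P ↔ ¬(¬S ⊕ (H → ¬G)) = F ↔ T = F
So (B) is false.

1 of the 2 statements is true.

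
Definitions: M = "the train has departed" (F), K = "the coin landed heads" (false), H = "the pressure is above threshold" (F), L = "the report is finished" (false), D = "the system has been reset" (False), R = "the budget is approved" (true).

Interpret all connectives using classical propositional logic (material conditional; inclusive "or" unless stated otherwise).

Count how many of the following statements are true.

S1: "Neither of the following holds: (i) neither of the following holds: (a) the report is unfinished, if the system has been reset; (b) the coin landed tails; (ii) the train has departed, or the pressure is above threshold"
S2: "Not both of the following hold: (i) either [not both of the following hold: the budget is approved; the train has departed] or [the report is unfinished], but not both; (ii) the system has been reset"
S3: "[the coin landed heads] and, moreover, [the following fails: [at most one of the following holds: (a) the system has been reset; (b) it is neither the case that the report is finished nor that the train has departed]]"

2

S1: Parsed as ((D → ¬L) ↓ ¬K) ↓ (M ∨ H)

¬L = ¬F = T
D → ¬L = F → T = T
¬K = ¬F = T
(D → ¬L) ↓ ¬K = T ↓ T = F
M ∨ H = F ∨ F = F
((D → ¬L) ↓ ¬K) ↓ (M ∨ H) = F ↓ F = T
So S1 is true.

S2: In symbols: ((R ↑ M) ⊕ ¬L) ↑ D

R ↑ M = T ↑ F = T
¬L = ¬F = T
(R ↑ M) ⊕ ¬L = T ⊕ T = F
((R ↑ M) ⊕ ¬L) ↑ D = F ↑ F = T
Thus S2 is true.

S3: Formalization: K ∧ ¬(D ↑ (L ↓ M))

L ↓ M = F ↓ F = T
D ↑ (L ↓ M) = F ↑ T = T
¬(D ↑ (L ↓ M)) = ¬T = F
K ∧ ¬(D ↑ (L ↓ M)) = F ∧ F = F
Hence S3 is false.

Count: 2.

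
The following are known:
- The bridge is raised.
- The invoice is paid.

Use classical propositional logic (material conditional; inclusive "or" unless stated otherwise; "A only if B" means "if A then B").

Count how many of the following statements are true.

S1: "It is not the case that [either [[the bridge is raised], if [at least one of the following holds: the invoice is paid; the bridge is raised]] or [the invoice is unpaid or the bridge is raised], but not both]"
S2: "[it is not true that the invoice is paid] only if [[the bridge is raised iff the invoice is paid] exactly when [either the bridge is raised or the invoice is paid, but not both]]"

Let G = "the invoice is paid" (T), W = "the bridge is raised" (T).

S1: Formalization: ~(((G | W) -> W) xor (~G | W))

G | W = T | T = T
(G | W) -> W = T -> T = T
~G = ~T = F
~G | W = F | T = T
((G | W) -> W) xor (~G | W) = T xor T = F
~(((G | W) -> W) xor (~G | W)) = ~F = T
So S1 is true.

S2: Parsed as ~G -> ((W <-> G) <-> (W xor G))

~G = ~T = F
W <-> G = T <-> T = T
W xor G = T xor T = F
(W <-> G) <-> (W xor G) = T <-> F = F
~G -> ((W <-> G) <-> (W xor G)) = F -> F = T
So S2 is true.

2 of the 2 statements are true (S1, S2).

2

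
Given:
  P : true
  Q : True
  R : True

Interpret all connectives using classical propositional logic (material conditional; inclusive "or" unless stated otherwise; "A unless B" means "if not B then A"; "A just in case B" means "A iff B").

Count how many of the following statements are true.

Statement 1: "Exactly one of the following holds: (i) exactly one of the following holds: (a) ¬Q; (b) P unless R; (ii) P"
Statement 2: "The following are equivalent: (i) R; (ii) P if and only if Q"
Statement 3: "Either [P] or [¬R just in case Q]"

Statement 1: Formalization: (not Q xor (P or R)) xor P

not Q = not True = False
P or R = True or True = True
not Q xor (P or R) = False xor True = True
(not Q xor (P or R)) xor P = True xor True = False
Hence Statement 1 is false.

Statement 2: Parsed as R iff (P iff Q)

P iff Q = True iff True = True
R iff (P iff Q) = True iff True = True
So Statement 2 is true.

Statement 3: Formalization: P or (not R iff Q)

not R = not True = False
not R iff Q = False iff True = False
P or (not R iff Q) = True or False = True
So Statement 3 is true.

Count: 2.

2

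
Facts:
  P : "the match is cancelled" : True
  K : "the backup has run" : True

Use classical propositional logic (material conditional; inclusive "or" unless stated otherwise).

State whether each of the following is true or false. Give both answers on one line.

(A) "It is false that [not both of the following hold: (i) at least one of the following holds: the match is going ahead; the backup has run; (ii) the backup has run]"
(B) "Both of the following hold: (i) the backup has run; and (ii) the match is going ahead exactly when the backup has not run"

(A): This is ¬((¬P ∨ K) ↑ K).

¬P = ¬T = F
¬P ∨ K = F ∨ T = T
(¬P ∨ K) ↑ K = T ↑ T = F
¬((¬P ∨ K) ↑ K) = ¬F = T
Hence (A) is true.

(B): In symbols: K ∧ (¬P ↔ ¬K)

¬P = ¬T = F
¬K = ¬T = F
¬P ↔ ¬K = F ↔ F = T
K ∧ (¬P ↔ ¬K) = T ∧ T = T
Thus (B) is true.

(A) T / (B) T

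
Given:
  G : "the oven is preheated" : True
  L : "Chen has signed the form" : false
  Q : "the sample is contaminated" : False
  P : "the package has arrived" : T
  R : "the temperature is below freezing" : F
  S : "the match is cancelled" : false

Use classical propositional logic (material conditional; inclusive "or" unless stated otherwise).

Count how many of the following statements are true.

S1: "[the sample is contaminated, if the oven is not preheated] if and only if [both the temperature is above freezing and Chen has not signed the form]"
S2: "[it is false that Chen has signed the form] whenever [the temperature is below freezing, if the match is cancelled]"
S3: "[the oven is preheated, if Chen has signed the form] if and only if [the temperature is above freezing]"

3

S1: This is (not G -> Q) iff (not R and not L).

not G = not True = False
not G -> Q = False -> False = True
not R = not False = True
not L = not False = True
not R and not L = True and True = True
(not G -> Q) iff (not R and not L) = True iff True = True
Thus S1 is true.

S2: This is (S -> R) -> not L.

S -> R = False -> False = True
not L = not False = True
(S -> R) -> not L = True -> True = True
Hence S2 is true.

S3: This is (L -> G) iff not R.

L -> G = False -> True = True
not R = not False = True
(L -> G) iff not R = True iff True = True
So S3 is true.

Count: 3.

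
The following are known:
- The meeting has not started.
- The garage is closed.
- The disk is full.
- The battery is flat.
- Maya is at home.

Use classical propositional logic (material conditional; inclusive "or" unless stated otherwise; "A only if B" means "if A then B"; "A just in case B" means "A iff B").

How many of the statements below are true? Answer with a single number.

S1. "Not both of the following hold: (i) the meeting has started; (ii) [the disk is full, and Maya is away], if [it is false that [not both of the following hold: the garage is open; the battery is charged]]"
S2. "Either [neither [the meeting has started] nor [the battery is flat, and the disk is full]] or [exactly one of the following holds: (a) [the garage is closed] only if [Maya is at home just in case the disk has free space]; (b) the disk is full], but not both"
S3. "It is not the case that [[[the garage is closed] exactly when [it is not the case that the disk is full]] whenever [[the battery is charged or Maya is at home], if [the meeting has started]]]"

Let P = "the meeting has started" (False), Q = "the garage is closed" (True), S = "the battery is charged" (False), R = "the disk is full" (True), U = "Maya is at home" (True).

S1: Parsed as P nand (not (not Q nand S) -> (R and not U))

not Q = not True = False
not Q nand S = False nand False = True
not (not Q nand S) = not True = False
not U = not True = False
R and not U = True and False = False
not (not Q nand S) -> (R and not U) = False -> False = True
P nand (not (not Q nand S) -> (R and not U)) = False nand True = True
Thus S1 is true.

S2: This is (P nor (not S and R)) xor ((Q -> (U iff not R)) xor R).

not S = not False = True
not S and R = True and True = True
P nor (not S and R) = False nor True = False
not R = not True = False
U iff not R = True iff False = False
Q -> (U iff not R) = True -> False = False
(Q -> (U iff not R)) xor R = False xor True = True
(P nor (not S and R)) xor ((Q -> (U iff not R)) xor R) = False xor True = True
So S2 is true.

S3: Formalization: not ((P -> (S or U)) -> (Q iff not R))

S or U = False or True = True
P -> (S or U) = False -> True = True
not R = not True = False
Q iff not R = True iff False = False
(P -> (S or U)) -> (Q iff not R) = True -> False = False
not ((P -> (S or U)) -> (Q iff not R)) = not False = True
So S3 is true.

Count: 3.

3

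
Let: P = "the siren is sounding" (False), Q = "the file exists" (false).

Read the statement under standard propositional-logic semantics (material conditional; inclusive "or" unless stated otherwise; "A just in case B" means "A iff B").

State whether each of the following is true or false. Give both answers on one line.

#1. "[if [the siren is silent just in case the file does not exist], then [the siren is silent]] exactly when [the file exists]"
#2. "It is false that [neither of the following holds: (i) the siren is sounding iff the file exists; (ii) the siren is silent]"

#1 F / #2 T

#1: In symbols: ((¬P ↔ ¬Q) → ¬P) ↔ Q

¬P = ¬F = T
¬Q = ¬F = T
¬P ↔ ¬Q = T ↔ T = T
¬P = ¬F = T
(¬P ↔ ¬Q) → ¬P = T → T = T
((¬P ↔ ¬Q) → ¬P) ↔ Q = T ↔ F = F
Thus #1 is false.

#2: Formalization: ¬((P ↔ Q) ↓ ¬P)

P ↔ Q = F ↔ F = T
¬P = ¬F = T
(P ↔ Q) ↓ ¬P = T ↓ T = F
¬((P ↔ Q) ↓ ¬P) = ¬F = T
Thus #2 is true.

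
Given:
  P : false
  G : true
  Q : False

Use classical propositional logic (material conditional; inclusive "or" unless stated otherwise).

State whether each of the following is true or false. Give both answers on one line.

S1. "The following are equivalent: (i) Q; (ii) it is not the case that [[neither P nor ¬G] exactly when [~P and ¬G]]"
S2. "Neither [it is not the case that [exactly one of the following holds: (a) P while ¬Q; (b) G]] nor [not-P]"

S1: This is Q <-> ~((P nor ~G) <-> (~P & ~G)).

~G = ~T = F
P nor ~G = F nor F = T
~P = ~F = T
~G = ~T = F
~P & ~G = T & F = F
(P nor ~G) <-> (~P & ~G) = T <-> F = F
~((P nor ~G) <-> (~P & ~G)) = ~F = T
Q <-> ~((P nor ~G) <-> (~P & ~G)) = F <-> T = F
Thus S1 is false.

S2: This is ~((P & ~Q) xor G) nor ~P.

~Q = ~F = T
P & ~Q = F & T = F
(P & ~Q) xor G = F xor T = T
~((P & ~Q) xor G) = ~T = F
~P = ~F = T
~((P & ~Q) xor G) nor ~P = F nor T = F
Hence S2 is false.

S1 false, S2 false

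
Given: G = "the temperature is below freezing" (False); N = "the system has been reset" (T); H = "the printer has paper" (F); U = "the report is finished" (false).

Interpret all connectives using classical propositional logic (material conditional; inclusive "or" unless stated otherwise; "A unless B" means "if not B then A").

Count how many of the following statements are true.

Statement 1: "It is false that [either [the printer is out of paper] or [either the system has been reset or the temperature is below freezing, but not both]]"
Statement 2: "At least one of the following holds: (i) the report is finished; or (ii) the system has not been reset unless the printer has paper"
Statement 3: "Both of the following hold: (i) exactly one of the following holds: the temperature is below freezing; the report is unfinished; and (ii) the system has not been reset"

0

Statement 1: In symbols: not (not H or (N xor G))

not H = not False = True
N xor G = True xor False = True
not H or (N xor G) = True or True = True
not (not H or (N xor G)) = not True = False
Thus Statement 1 is false.

Statement 2: In symbols: U or (not N or H)

not N = not True = False
not N or H = False or False = False
U or (not N or H) = False or False = False
So Statement 2 is false.

Statement 3: This is (G xor not U) and not N.

not U = not False = True
G xor not U = False xor True = True
not N = not True = False
(G xor not U) and not N = True and False = False
Thus Statement 3 is false.

0 of the 3 statements are true (none).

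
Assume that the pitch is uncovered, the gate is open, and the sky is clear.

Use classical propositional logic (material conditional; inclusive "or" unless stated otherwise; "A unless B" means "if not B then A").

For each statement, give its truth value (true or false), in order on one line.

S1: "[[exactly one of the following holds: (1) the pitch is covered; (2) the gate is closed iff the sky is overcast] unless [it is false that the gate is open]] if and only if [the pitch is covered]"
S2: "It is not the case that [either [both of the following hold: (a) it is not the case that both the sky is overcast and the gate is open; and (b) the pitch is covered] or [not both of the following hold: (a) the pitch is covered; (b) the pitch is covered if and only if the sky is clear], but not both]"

Let P = "the pitch is covered" (F), Q = "the gate is open" (T), R = "the sky is overcast" (F).

S1: This is ((P ⊕ (¬Q ↔ R)) ∨ ¬Q) ↔ P.

¬Q = ¬T = F
¬Q ↔ R = F ↔ F = T
P ⊕ (¬Q ↔ R) = F ⊕ T = T
¬Q = ¬T = F
(P ⊕ (¬Q ↔ R)) ∨ ¬Q = T ∨ F = T
((P ⊕ (¬Q ↔ R)) ∨ ¬Q) ↔ P = T ↔ F = F
Hence S1 is false.

S2: This is ¬(((R ↑ Q) ∧ P) ⊕ (P ↑ (P ↔ ¬R))).

R ↑ Q = F ↑ T = T
(R ↑ Q) ∧ P = T ∧ F = F
¬R = ¬F = T
P ↔ ¬R = F ↔ T = F
P ↑ (P ↔ ¬R) = F ↑ F = T
((R ↑ Q) ∧ P) ⊕ (P ↑ (P ↔ ¬R)) = F ⊕ T = T
¬(((R ↑ Q) ∧ P) ⊕ (P ↑ (P ↔ ¬R))) = ¬T = F
So S2 is false.

S1 F / S2 F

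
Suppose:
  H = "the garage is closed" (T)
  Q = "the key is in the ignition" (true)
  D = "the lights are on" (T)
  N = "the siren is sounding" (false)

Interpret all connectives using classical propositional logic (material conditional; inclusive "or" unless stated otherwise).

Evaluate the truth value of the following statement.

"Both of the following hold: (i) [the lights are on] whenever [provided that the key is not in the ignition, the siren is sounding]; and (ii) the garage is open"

This is ((not Q -> N) -> D) and not H.

not Q = not True = False
not Q -> N = False -> False = True
(not Q -> N) -> D = True -> True = True
not H = not True = False
((not Q -> N) -> D) and not H = True and False = False

False.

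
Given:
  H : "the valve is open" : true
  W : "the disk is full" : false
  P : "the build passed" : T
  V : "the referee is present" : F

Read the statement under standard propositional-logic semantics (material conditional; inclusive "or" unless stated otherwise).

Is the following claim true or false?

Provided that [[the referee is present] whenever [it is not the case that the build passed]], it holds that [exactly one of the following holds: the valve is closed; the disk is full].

The statement is false.

Values: P=T, V=F, H=T, W=F.
Formalization: (~P -> V) -> (~H xor W)

~P = ~T = F
~P -> V = F -> F = T
~H = ~T = F
~H xor W = F xor F = F
(~P -> V) -> (~H xor W) = T -> F = F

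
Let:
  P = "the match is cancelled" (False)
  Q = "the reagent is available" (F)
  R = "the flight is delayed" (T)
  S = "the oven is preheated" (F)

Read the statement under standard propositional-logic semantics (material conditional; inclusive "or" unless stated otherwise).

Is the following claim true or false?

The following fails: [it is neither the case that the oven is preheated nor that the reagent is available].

False.

Parsed as not (S nor Q)

S nor Q = False nor False = True
not (S nor Q) = not True = False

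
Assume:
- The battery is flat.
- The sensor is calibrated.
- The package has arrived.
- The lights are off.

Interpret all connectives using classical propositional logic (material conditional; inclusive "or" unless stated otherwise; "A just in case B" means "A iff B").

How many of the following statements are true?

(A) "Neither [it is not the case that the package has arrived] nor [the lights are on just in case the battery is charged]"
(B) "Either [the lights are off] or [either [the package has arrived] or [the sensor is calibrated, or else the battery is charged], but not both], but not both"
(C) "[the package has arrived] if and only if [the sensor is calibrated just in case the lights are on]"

Let L = "the package has arrived" (T), G = "the lights are on" (F), P = "the battery is charged" (F), W = "the sensor is calibrated" (T).

(A): This is ~L nor (G <-> P).

~L = ~T = F
G <-> P = F <-> F = T
~L nor (G <-> P) = F nor T = F
Hence (A) is false.

(B): In symbols: ~G xor (L xor (W | P))

~G = ~F = T
W | P = T | F = T
L xor (W | P) = T xor T = F
~G xor (L xor (W | P)) = T xor F = T
So (B) is true.

(C): Formalization: L <-> (W <-> G)

W <-> G = T <-> F = F
L <-> (W <-> G) = T <-> F = F
So (C) is false.

Count: 1.

1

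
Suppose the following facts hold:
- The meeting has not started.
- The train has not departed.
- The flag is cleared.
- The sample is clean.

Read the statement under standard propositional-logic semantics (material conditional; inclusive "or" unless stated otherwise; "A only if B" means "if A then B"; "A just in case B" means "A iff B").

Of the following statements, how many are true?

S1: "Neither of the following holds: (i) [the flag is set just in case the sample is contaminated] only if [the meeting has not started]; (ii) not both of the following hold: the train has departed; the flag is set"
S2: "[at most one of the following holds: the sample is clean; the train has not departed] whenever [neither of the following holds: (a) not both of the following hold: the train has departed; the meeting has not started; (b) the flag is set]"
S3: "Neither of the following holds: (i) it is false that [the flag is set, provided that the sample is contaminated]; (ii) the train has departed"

2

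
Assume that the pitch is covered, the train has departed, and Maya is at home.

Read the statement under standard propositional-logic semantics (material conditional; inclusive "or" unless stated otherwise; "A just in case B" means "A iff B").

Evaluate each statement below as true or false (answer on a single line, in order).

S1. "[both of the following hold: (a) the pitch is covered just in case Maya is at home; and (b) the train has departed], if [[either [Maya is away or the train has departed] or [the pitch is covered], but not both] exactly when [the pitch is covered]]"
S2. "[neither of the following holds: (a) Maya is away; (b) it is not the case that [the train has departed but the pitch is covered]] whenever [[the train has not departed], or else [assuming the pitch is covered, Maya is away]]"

Let S = "Maya is at home" (True), L = "the train has departed" (True), D = "the pitch is covered" (True).

S1: Parsed as (((not S or L) xor D) iff D) -> ((D iff S) and L)

not S = not True = False
not S or L = False or True = True
(not S or L) xor D = True xor True = False
((not S or L) xor D) iff D = False iff True = False
D iff S = True iff True = True
(D iff S) and L = True and True = True
(((not S or L) xor D) iff D) -> ((D iff S) and L) = False -> True = True
Thus S1 is true.

S2: Parsed as (not L or (D -> not S)) -> (not S nor not (L and D))

not L = not True = False
not S = not True = False
D -> not S = True -> False = False
not L or (D -> not S) = False or False = False
not S = not True = False
L and D = True and True = True
not (L and D) = not True = False
not S nor not (L and D) = False nor False = True
(not L or (D -> not S)) -> (not S nor not (L and D)) = False -> True = True
Hence S2 is true.

S1 true; S2 true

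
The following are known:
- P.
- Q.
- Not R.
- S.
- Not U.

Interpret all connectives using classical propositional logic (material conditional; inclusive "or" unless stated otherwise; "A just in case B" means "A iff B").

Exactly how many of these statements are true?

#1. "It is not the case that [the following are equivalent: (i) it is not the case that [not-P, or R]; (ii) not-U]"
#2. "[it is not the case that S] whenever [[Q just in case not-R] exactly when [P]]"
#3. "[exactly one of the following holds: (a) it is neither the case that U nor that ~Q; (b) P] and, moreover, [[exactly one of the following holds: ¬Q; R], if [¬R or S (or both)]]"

0

#1: This is ¬(¬(¬P ∨ R) ↔ ¬U).

¬P = ¬T = F
¬P ∨ R = F ∨ F = F
¬(¬P ∨ R) = ¬F = T
¬U = ¬F = T
¬(¬P ∨ R) ↔ ¬U = T ↔ T = T
¬(¬(¬P ∨ R) ↔ ¬U) = ¬T = F
Hence #1 is false.

#2: Parsed as ((Q ↔ ¬R) ↔ P) → ¬S

¬R = ¬F = T
Q ↔ ¬R = T ↔ T = T
(Q ↔ ¬R) ↔ P = T ↔ T = T
¬S = ¬T = F
((Q ↔ ¬R) ↔ P) → ¬S = T → F = F
So #2 is false.

#3: Formalization: ((U ↓ ¬Q) ⊕ P) ∧ ((¬R ∨ S) → (¬Q ⊕ R))

¬Q = ¬T = F
U ↓ ¬Q = F ↓ F = T
(U ↓ ¬Q) ⊕ P = T ⊕ T = F
¬R = ¬F = T
¬R ∨ S = T ∨ T = T
¬Q = ¬T = F
¬Q ⊕ R = F ⊕ F = F
(¬R ∨ S) → (¬Q ⊕ R) = T → F = F
((U ↓ ¬Q) ⊕ P) ∧ ((¬R ∨ S) → (¬Q ⊕ R)) = F ∧ F = F
Thus #3 is false.

True statements: 0 (none).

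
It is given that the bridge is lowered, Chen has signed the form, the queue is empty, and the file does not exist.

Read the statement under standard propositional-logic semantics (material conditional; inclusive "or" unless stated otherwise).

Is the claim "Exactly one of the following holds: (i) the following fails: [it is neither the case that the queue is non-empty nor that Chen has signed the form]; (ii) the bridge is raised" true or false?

true

Let L = "the queue is empty" (T), W = "Chen has signed the form" (T), S = "the bridge is raised" (F).
This is ~(~L nor W) xor S.

~L = ~T = F
~L nor W = F nor T = F
~(~L nor W) = ~F = T
~(~L nor W) xor S = T xor F = T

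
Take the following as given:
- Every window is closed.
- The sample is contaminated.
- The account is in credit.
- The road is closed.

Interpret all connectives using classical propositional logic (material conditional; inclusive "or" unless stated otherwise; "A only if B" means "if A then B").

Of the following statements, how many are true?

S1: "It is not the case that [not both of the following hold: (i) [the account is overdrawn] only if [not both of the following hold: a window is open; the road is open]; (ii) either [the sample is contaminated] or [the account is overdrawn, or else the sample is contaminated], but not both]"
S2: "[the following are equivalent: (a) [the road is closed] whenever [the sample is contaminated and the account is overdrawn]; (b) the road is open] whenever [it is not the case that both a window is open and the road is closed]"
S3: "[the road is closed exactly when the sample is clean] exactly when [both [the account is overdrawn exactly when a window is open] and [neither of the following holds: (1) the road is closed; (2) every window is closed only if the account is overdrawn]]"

1

Let R = "the account is overdrawn" (F), P = "a window is open" (F), S = "the road is closed" (T), Q = "the sample is contaminated" (T).

S1: Parsed as ¬((R → (P ↑ ¬S)) ↑ (Q ⊕ (R ∨ Q)))

¬S = ¬T = F
P ↑ ¬S = F ↑ F = T
R → (P ↑ ¬S) = F → T = T
R ∨ Q = F ∨ T = T
Q ⊕ (R ∨ Q) = T ⊕ T = F
(R → (P ↑ ¬S)) ↑ (Q ⊕ (R ∨ Q)) = T ↑ F = T
¬((R → (P ↑ ¬S)) ↑ (Q ⊕ (R ∨ Q))) = ¬T = F
Hence S1 is false.

S2: Parsed as (P ↑ S) → (((Q ∧ R) → S) ↔ ¬S)

P ↑ S = F ↑ T = T
Q ∧ R = T ∧ F = F
(Q ∧ R) → S = F → T = T
¬S = ¬T = F
((Q ∧ R) → S) ↔ ¬S = T ↔ F = F
(P ↑ S) → (((Q ∧ R) → S) ↔ ¬S) = T → F = F
Thus S2 is false.

S3: Parsed as (S ↔ ¬Q) ↔ ((R ↔ P) ∧ (S ↓ (¬P → R)))

¬Q = ¬T = F
S ↔ ¬Q = T ↔ F = F
R ↔ P = F ↔ F = T
¬P = ¬F = T
¬P → R = T → F = F
S ↓ (¬P → R) = T ↓ F = F
(R ↔ P) ∧ (S ↓ (¬P → R)) = T ∧ F = F
(S ↔ ¬Q) ↔ ((R ↔ P) ∧ (S ↓ (¬P → R))) = F ↔ F = T
Thus S3 is true.

Count: 1.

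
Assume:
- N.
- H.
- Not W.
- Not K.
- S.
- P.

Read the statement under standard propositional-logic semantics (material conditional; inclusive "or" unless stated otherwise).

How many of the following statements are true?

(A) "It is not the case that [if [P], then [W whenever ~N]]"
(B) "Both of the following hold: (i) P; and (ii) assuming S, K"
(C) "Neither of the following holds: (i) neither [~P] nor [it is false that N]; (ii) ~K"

(A): Formalization: not (P -> (not N -> W))

not N = not True = False
not N -> W = False -> False = True
P -> (not N -> W) = True -> True = True
not (P -> (not N -> W)) = not True = False
Hence (A) is false.

(B): This is P and (S -> K).

S -> K = True -> False = False
P and (S -> K) = True and False = False
So (B) is false.

(C): Formalization: (not P nor not N) nor not K

not P = not True = False
not N = not True = False
not P nor not N = False nor False = True
not K = not False = True
(not P nor not N) nor not K = True nor True = False
Thus (C) is false.

Count: 0.

0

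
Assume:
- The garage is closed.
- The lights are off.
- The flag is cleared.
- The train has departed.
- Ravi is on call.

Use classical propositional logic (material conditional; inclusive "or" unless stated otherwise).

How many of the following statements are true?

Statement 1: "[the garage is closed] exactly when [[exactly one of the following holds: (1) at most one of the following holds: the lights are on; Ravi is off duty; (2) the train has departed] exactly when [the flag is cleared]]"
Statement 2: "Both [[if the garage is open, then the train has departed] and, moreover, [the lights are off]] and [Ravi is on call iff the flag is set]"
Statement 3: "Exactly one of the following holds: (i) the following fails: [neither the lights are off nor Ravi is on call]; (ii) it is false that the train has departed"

1

Let P = "the garage is closed" (T), Q = "the lights are on" (F), U = "Ravi is on call" (T), S = "the train has departed" (T), R = "the flag is set" (F).

Statement 1: This is P <-> (((Q nand ~U) xor S) <-> ~R).

~U = ~T = F
Q nand ~U = F nand F = T
(Q nand ~U) xor S = T xor T = F
~R = ~F = T
((Q nand ~U) xor S) <-> ~R = F <-> T = F
P <-> (((Q nand ~U) xor S) <-> ~R) = T <-> F = F
Thus Statement 1 is false.

Statement 2: Formalization: ((~P -> S) & ~Q) & (U <-> R)

~P = ~T = F
~P -> S = F -> T = T
~Q = ~F = T
(~P -> S) & ~Q = T & T = T
U <-> R = T <-> F = F
((~P -> S) & ~Q) & (U <-> R) = T & F = F
So Statement 2 is false.

Statement 3: Parsed as ~(~Q nor U) xor ~S

~Q = ~F = T
~Q nor U = T nor T = F
~(~Q nor U) = ~F = T
~S = ~T = F
~(~Q nor U) xor ~S = T xor F = T
So Statement 3 is true.

True statements: 1 (Statement 3).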